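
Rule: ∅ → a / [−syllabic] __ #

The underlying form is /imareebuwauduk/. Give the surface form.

imareebuwauduka

the form ends in the consonant /k/, so [a] is inserted word-finally.
Surface form: [imareebuwauduka].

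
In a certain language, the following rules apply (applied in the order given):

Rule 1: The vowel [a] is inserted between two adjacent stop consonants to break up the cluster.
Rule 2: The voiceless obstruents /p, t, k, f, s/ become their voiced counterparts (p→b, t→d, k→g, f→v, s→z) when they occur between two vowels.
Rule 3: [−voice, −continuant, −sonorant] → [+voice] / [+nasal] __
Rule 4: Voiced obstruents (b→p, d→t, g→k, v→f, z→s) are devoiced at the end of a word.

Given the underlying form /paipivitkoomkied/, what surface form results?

paibividagoomgiet

Rule 1 (stop-cluster a-epenthesis): /t/ and /k/ form a stop–stop cluster, so [a] is inserted between them. /paipivitkoomkied/ → paipivitakoomkied.
Rule 2 (intervocalic voicing): /p/ is a voiceless obstruent between vowels /i/ and /i/, so it voices to [b]. /t/ is a voiceless obstruent between vowels /i/ and /a/, so it voices to [d]. /k/ is a voiceless obstruent between vowels /a/ and /o/, so it voices to [g]. /paipivitakoomkied/ → paibividagoomkied.
Rule 3 (post-nasal voicing): /k/ is a voiceless stop immediately after the nasal /m/, so it voices to [g]. /paibividagoomkied/ → paibividagoomgied.
Rule 4 (final devoicing): /d/ is a voiced obstruent in word-final position, so it devoices to [t]. /paibividagoomgied/ → paibividagoomgiet.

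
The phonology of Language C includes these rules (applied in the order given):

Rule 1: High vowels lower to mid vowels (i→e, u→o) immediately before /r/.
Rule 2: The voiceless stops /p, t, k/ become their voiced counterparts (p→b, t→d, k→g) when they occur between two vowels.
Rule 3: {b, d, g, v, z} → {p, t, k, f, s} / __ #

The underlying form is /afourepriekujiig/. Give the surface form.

afoorepriegujiik

Rule 1 (pre-rhotic lowering): /u/ is a high vowel immediately before /r/, so it lowers to [o]. /afourepriekujiig/ → afoorepriekujiig.
Rule 2 (intervocalic voicing): /k/ is a voiceless stop between vowels /e/ and /u/, so it voices to [g]. /afoorepriekujiig/ → afoorepriegujiig.
Rule 3 (final devoicing): /g/ is a voiced obstruent in word-final position, so it devoices to [k]. /afoorepriegujiig/ → afoorepriegujiik.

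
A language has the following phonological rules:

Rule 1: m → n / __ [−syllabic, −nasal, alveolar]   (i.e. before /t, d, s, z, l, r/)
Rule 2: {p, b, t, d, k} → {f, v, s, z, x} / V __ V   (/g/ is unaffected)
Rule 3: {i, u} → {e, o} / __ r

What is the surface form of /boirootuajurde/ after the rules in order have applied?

boeroosuajorde

Rule 1 (nasal place assimilation): no segment meets the environment; /boirootuajurde/ is unchanged.
Rule 2 (intervocalic spirantization): /t/ is a stop between vowels /o/ and /u/, so it spirantizes to the fricative [s]. /boirootuajurde/ → boiroosuajurde.
Rule 3 (pre-rhotic lowering): /i/ is a high vowel immediately before /r/, so it lowers to [e]. /u/ is a high vowel immediately before /r/, so it lowers to [o]. /boiroosuajurde/ → boeroosuajorde.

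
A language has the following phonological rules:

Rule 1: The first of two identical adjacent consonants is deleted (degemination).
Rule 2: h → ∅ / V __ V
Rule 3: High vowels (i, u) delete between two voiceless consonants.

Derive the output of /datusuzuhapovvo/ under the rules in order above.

datsuzuapovo

Rule 1 (degemination): /vv/ is a geminate; the first /v/ deletes. /datusuzuhapovvo/ → datusuzuhapovo.
Rule 2 (intervocalic h-deletion): /h/ occurs between vowels /u/ and /a/, so it deletes. /datusuzuhapovo/ → datusuzuapovo.
Rule 3 (high vowel syncope): /u/ is a high vowel flanked by voiceless consonants /t/ and /s/, so it deletes. /datusuzuapovo/ → datsuzuapovo.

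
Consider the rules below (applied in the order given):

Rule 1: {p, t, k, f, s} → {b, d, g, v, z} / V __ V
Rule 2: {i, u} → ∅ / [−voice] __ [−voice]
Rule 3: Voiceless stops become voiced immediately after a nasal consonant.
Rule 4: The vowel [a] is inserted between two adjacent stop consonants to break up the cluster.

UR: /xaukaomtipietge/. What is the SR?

xaugaomdibietage

Rule 1 (intervocalic voicing): /k/ is a voiceless obstruent between vowels /u/ and /a/, so it voices to [g]. /p/ is a voiceless obstruent between vowels /i/ and /i/, so it voices to [b]. /xaukaomtipietge/ → xaugaomtibietge.
Rule 2 (high vowel syncope): no segment meets the environment; /xaugaomtibietge/ is unchanged.
Rule 3 (post-nasal voicing): /t/ is a voiceless stop immediately after the nasal /m/, so it voices to [d]. /xaugaomtibietge/ → xaugaomdibietge.
Rule 4 (stop-cluster a-epenthesis): /t/ and /g/ form a stop–stop cluster, so [a] is inserted between them. /xaugaomdibietge/ → xaugaomdibietage.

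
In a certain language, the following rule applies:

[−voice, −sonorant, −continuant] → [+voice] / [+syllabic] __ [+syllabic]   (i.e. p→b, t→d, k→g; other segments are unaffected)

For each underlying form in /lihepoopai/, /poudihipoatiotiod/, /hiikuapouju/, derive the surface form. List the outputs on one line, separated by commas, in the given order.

liheboobai, poudihiboadiodiod, hiiguabouju

/lihepoopai/: /p/ is a voiceless stop between vowels /e/ and /o/, so it voices to [b]. /p/ is a voiceless stop between vowels /o/ and /a/, so it voices to [b]. → [liheboobai].
/poudihipoatiotiod/: /p/ is a voiceless stop between vowels /i/ and /o/, so it voices to [b]. /t/ is a voiceless stop between vowels /a/ and /i/, so it voices to [d]. /t/ is a voiceless stop between vowels /o/ and /i/, so it voices to [d]. → [poudihiboadiodiod].
/hiikuapouju/: /k/ is a voiceless stop between vowels /i/ and /u/, so it voices to [g]. /p/ is a voiceless stop between vowels /a/ and /o/, so it voices to [b]. → [hiiguabouju].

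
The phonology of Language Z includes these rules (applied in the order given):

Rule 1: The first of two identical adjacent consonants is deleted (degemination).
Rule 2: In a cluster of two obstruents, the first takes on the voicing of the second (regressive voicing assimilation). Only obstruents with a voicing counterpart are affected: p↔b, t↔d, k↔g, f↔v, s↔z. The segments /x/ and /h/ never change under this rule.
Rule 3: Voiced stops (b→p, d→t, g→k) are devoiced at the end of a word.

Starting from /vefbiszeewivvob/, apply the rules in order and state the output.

vevbizzeewivop

Rule 1 (degemination): /vv/ is a geminate; the first /v/ deletes. /vefbiszeewivvob/ → vefbiszeewivob.
Rule 2 (regressive voicing assimilation): /f/ precedes the voiced obstruent /b/, so it voices to [v] by assimilation. /s/ precedes the voiced obstruent /z/, so it voices to [z] by assimilation. /vefbiszeewivob/ → vevbizzeewivob.
Rule 3 (final devoicing): /b/ is a voiced stop in word-final position, so it devoices to [p]. /vevbizzeewivob/ → vevbizzeewivop.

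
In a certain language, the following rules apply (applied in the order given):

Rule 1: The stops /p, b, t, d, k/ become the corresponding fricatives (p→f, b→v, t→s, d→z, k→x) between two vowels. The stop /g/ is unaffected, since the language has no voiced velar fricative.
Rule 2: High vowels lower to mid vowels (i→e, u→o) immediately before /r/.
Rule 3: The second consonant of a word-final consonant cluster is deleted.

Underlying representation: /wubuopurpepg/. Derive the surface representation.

wuvuoforpep

Rule 1 (intervocalic spirantization): /b/ is a stop between vowels /u/ and /u/, so it spirantizes to the fricative [v]. /p/ is a stop between vowels /o/ and /u/, so it spirantizes to the fricative [f]. /wubuopurpepg/ → wuvuofurpepg.
Rule 2 (pre-rhotic lowering): /u/ is a high vowel immediately before /r/, so it lowers to [o]. /wuvuofurpepg/ → wuvuoforpepg.
Rule 3 (final cluster simplification): /g/ is the second consonant of a word-final cluster /pg/, so it deletes. /wuvuoforpepg/ → wuvuoforpep.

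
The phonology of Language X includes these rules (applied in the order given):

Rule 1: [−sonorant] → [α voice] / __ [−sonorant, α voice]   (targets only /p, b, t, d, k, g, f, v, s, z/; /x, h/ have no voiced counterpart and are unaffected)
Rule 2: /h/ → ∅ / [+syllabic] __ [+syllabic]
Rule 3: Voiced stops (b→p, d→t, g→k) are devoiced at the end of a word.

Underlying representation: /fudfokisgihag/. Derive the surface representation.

Rule 1 (regressive voicing assimilation): /d/ precedes the voiceless obstruent /f/, so it devoices to [t] by assimilation. /s/ precedes the voiced obstruent /g/, so it voices to [z] by assimilation. /fudfokisgihag/ → futfokizgihag.
Rule 2 (intervocalic h-deletion): /h/ occurs between vowels /i/ and /a/, so it deletes. /futfokizgihag/ → futfokizgiag.
Rule 3 (final devoicing): /g/ is a voiced stop in word-final position, so it devoices to [k]. /futfokizgiag/ → futfokizgiak.

futfokizgiak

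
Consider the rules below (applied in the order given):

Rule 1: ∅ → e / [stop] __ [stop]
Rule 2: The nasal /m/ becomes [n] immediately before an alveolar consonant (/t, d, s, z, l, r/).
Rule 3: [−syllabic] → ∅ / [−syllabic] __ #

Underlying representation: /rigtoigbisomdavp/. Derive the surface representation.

Rule 1 (stop-cluster e-epenthesis): /g/ and /t/ form a stop–stop cluster, so [e] is inserted between them. /g/ and /b/ form a stop–stop cluster, so [e] is inserted between them. /rigtoigbisomdavp/ → rigetoigebisomdavp.
Rule 2 (nasal place assimilation): /m/ precedes the alveolar consonant /d/, so it assimilates in place to [n]. /rigetoigebisomdavp/ → rigetoigebisondavp.
Rule 3 (final cluster simplification): /p/ is the second consonant of a word-final cluster /vp/, so it deletes. /rigetoigebisondavp/ → rigetoigebisondav.

rigetoigebisondav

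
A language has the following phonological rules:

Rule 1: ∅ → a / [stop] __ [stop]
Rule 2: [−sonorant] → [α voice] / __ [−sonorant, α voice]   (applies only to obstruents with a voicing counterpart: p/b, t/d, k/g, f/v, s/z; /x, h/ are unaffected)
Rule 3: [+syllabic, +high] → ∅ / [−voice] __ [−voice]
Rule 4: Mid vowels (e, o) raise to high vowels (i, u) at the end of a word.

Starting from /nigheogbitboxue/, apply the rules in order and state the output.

nikheogabitaboxui

Rule 1 (stop-cluster a-epenthesis): /g/ and /b/ form a stop–stop cluster, so [a] is inserted between them. /t/ and /b/ form a stop–stop cluster, so [a] is inserted between them. /nigheogbitboxue/ → nigheogabitaboxue.
Rule 2 (regressive voicing assimilation): /g/ precedes the voiceless obstruent /h/, so it devoices to [k] by assimilation. /nigheogabitaboxue/ → nikheogabitaboxue.
Rule 3 (high vowel syncope): no segment meets the environment; /nikheogabitaboxue/ is unchanged.
Rule 4 (final vowel raising): /e/ is a mid vowel in word-final position, so it raises to [i]. /nikheogabitaboxue/ → nikheogabitaboxui.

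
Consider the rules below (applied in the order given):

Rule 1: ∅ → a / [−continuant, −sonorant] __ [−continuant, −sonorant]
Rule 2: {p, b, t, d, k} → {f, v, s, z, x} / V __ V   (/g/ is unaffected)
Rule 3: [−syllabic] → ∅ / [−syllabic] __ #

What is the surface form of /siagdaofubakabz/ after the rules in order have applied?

Rule 1 (stop-cluster a-epenthesis): /g/ and /d/ form a stop–stop cluster, so [a] is inserted between them. /siagdaofubakabz/ → siagadaofubakabz.
Rule 2 (intervocalic spirantization): /d/ is a stop between vowels /a/ and /a/, so it spirantizes to the fricative [z]. /b/ is a stop between vowels /u/ and /a/, so it spirantizes to the fricative [v]. /k/ is a stop between vowels /a/ and /a/, so it spirantizes to the fricative [x]. /siagadaofubakabz/ → siagazaofuvaxabz.
Rule 3 (final cluster simplification): /z/ is the second consonant of a word-final cluster /bz/, so it deletes. /siagazaofuvaxabz/ → siagazaofuvaxab.

siagazaofuvaxab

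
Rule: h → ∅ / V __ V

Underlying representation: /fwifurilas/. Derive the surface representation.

No segment of /fwifurilas/ meets the structural description of the rule, so the form surfaces unchanged.

fwifurilas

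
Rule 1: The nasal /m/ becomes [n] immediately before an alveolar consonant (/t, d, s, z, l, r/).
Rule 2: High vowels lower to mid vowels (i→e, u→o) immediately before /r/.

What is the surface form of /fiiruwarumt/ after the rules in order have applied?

Rule 1 (nasal place assimilation): /m/ precedes the alveolar consonant /t/, so it assimilates in place to [n]. /fiiruwarumt/ → fiiruwarunt.
Rule 2 (pre-rhotic lowering): /i/ is a high vowel immediately before /r/, so it lowers to [e]. /fiiruwarunt/ → fieruwarunt.

fieruwarunt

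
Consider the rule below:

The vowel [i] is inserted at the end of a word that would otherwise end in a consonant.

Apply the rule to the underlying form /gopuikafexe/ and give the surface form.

gopuikafexe

No segment of /gopuikafexe/ meets the structural description of the rule, so the form surfaces unchanged.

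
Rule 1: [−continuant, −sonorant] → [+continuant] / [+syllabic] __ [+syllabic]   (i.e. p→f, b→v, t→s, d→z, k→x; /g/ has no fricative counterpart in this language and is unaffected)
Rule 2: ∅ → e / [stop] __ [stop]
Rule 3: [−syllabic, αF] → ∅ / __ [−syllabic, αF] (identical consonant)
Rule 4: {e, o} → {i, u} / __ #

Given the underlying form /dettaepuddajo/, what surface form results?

detetaefudedaju

Rule 1 (intervocalic spirantization): /p/ is a stop between vowels /e/ and /u/, so it spirantizes to the fricative [f]. /dettaepuddajo/ → dettaefuddajo.
Rule 2 (stop-cluster e-epenthesis): /t/ and /t/ form a stop–stop cluster, so [e] is inserted between them. /d/ and /d/ form a stop–stop cluster, so [e] is inserted between them. /dettaefuddajo/ → detetaefudedajo.
Rule 3 (degemination): no segment meets the environment; /detetaefudedajo/ is unchanged.
Rule 4 (final vowel raising): /o/ is a mid vowel in word-final position, so it raises to [u]. /detetaefudedajo/ → detetaefudedaju.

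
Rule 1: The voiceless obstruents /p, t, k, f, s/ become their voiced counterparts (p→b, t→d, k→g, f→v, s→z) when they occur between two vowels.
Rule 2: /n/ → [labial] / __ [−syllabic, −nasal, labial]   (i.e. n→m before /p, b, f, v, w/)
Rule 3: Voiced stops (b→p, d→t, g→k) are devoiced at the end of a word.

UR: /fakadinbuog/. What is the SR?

Rule 1 (intervocalic voicing): /k/ is a voiceless obstruent between vowels /a/ and /a/, so it voices to [g]. /fakadinbuog/ → fagadinbuog.
Rule 2 (nasal place assimilation): /n/ precedes the labial consonant /b/, so it assimilates in place to [m]. /fagadinbuog/ → fagadimbuog.
Rule 3 (final devoicing): /g/ is a voiced stop in word-final position, so it devoices to [k]. /fagadimbuog/ → fagadimbuok.

fagadimbuok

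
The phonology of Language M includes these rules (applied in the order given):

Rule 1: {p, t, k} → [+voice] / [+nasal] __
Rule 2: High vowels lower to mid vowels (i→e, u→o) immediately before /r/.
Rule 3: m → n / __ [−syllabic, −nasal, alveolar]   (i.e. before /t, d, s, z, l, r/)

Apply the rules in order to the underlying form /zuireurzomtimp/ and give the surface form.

zuereorzondimb

Rule 1 (post-nasal voicing): /t/ is a voiceless stop immediately after the nasal /m/, so it voices to [d]. /p/ is a voiceless stop immediately after the nasal /m/, so it voices to [b]. /zuireurzomtimp/ → zuireurzomdimb.
Rule 2 (pre-rhotic lowering): /i/ is a high vowel immediately before /r/, so it lowers to [e]. /u/ is a high vowel immediately before /r/, so it lowers to [o]. /zuireurzomdimb/ → zuereorzomdimb.
Rule 3 (nasal place assimilation): /m/ precedes the alveolar consonant /d/, so it assimilates in place to [n]. /zuereorzomdimb/ → zuereorzondimb.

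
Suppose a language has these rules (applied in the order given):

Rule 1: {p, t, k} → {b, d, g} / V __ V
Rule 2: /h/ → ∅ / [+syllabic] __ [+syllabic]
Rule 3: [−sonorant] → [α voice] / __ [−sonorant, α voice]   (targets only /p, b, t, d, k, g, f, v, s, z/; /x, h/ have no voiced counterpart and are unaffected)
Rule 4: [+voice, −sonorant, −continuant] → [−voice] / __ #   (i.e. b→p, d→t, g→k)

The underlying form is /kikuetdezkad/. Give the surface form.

kigueddeskat

Rule 1 (intervocalic voicing): /k/ is a voiceless stop between vowels /i/ and /u/, so it voices to [g]. /kikuetdezkad/ → kiguetdezkad.
Rule 2 (intervocalic h-deletion): no segment meets the environment; /kiguetdezkad/ is unchanged.
Rule 3 (regressive voicing assimilation): /t/ precedes the voiced obstruent /d/, so it voices to [d] by assimilation. /z/ precedes the voiceless obstruent /k/, so it devoices to [s] by assimilation. /kiguetdezkad/ → kigueddeskad.
Rule 4 (final devoicing): /d/ is a voiced stop in word-final position, so it devoices to [t]. /kigueddeskad/ → kigueddeskat.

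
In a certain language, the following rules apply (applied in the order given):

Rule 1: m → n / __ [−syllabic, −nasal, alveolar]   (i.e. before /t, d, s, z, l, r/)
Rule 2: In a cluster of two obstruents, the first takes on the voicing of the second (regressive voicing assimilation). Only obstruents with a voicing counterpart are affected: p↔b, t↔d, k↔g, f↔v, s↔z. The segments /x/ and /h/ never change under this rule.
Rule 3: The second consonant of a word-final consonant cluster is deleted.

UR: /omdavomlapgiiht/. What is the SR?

ondavonlabgiih

Rule 1 (nasal place assimilation): /m/ precedes the alveolar consonant /d/, so it assimilates in place to [n]. /m/ precedes the alveolar consonant /l/, so it assimilates in place to [n]. /omdavomlapgiiht/ → ondavonlapgiiht.
Rule 2 (regressive voicing assimilation): /p/ precedes the voiced obstruent /g/, so it voices to [b] by assimilation. /ondavonlapgiiht/ → ondavonlabgiiht.
Rule 3 (final cluster simplification): /t/ is the second consonant of a word-final cluster /ht/, so it deletes. /ondavonlabgiiht/ → ondavonlabgiih.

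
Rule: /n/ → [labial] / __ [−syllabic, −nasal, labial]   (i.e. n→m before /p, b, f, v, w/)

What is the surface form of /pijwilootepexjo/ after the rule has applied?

pijwilootepexjo

No segment of /pijwilootepexjo/ meets the structural description of the rule, so the form surfaces unchanged.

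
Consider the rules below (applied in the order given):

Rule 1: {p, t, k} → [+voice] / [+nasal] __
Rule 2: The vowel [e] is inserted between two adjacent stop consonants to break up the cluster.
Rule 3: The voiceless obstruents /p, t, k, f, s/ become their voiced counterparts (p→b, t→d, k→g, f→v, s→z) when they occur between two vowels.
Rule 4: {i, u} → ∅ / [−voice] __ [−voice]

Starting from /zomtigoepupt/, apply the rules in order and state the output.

zomdigoebubet

Rule 1 (post-nasal voicing): /t/ is a voiceless stop immediately after the nasal /m/, so it voices to [d]. /zomtigoepupt/ → zomdigoepupt.
Rule 2 (stop-cluster e-epenthesis): /p/ and /t/ form a stop–stop cluster, so [e] is inserted between them. /zomdigoepupt/ → zomdigoepupet.
Rule 3 (intervocalic voicing): /p/ is a voiceless obstruent between vowels /e/ and /u/, so it voices to [b]. /p/ is a voiceless obstruent between vowels /u/ and /e/, so it voices to [b]. /zomdigoepupet/ → zomdigoebubet.
Rule 4 (high vowel syncope): no segment meets the environment; /zomdigoebubet/ is unchanged.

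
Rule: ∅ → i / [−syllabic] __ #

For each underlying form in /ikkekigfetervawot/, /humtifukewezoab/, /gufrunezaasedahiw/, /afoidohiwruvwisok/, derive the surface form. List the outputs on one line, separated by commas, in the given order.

ikkekigfetervawoti, humtifukewezoabi, gufrunezaasedahiwi, afoidohiwruvwisoki

/ikkekigfetervawot/: the form ends in the consonant /t/, so [i] is inserted word-finally. → [ikkekigfetervawoti].
/humtifukewezoab/: the form ends in the consonant /b/, so [i] is inserted word-finally. → [humtifukewezoabi].
/gufrunezaasedahiw/: the form ends in the consonant /w/, so [i] is inserted word-finally. → [gufrunezaasedahiwi].
/afoidohiwruvwisok/: the form ends in the consonant /k/, so [i] is inserted word-finally. → [afoidohiwruvwisoki].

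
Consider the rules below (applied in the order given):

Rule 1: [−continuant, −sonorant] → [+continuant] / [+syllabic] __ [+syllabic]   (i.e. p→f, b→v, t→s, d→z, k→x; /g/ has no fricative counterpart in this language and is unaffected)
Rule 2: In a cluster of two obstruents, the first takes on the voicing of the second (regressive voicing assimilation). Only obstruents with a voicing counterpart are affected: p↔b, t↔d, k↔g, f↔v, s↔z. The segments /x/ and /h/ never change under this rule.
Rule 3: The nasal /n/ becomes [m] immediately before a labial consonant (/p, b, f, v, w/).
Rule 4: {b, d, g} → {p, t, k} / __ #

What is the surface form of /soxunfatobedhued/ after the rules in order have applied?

Rule 1 (intervocalic spirantization): /t/ is a stop between vowels /a/ and /o/, so it spirantizes to the fricative [s]. /b/ is a stop between vowels /o/ and /e/, so it spirantizes to the fricative [v]. /soxunfatobedhued/ → soxunfasovedhued.
Rule 2 (regressive voicing assimilation): /d/ precedes the voiceless obstruent /h/, so it devoices to [t] by assimilation. /soxunfasovedhued/ → soxunfasovethued.
Rule 3 (nasal place assimilation): /n/ precedes the labial consonant /f/, so it assimilates in place to [m]. /soxunfasovethued/ → soxumfasovethued.
Rule 4 (final devoicing): /d/ is a voiced stop in word-final position, so it devoices to [t]. /soxumfasovethued/ → soxumfasovethuet.

soxumfasovethuet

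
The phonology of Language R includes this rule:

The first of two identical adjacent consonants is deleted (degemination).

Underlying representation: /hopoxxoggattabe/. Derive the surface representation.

hopoxogatabe

/xx/ is a geminate; the first /x/ deletes.
/gg/ is a geminate; the first /g/ deletes.
/tt/ is a geminate; the first /t/ deletes.
The other instances of /h/, /p/, /x/, /g/, /t/, /b/ do not occur in the required environment and remain unchanged.
Surface form: [hopoxogatabe].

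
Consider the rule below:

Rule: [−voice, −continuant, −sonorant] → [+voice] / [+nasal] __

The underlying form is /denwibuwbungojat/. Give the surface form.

No segment of /denwibuwbungojat/ meets the structural description of the rule, so the form surfaces unchanged.

denwibuwbungojat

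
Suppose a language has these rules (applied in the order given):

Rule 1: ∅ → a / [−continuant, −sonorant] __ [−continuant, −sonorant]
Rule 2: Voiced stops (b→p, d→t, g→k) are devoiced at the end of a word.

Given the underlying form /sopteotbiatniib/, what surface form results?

Rule 1 (stop-cluster a-epenthesis): /p/ and /t/ form a stop–stop cluster, so [a] is inserted between them. /t/ and /b/ form a stop–stop cluster, so [a] is inserted between them. /sopteotbiatniib/ → sopateotabiatniib.
Rule 2 (final devoicing): /b/ is a voiced stop in word-final position, so it devoices to [p]. /sopateotabiatniib/ → sopateotabiatniip.

sopateotabiatniip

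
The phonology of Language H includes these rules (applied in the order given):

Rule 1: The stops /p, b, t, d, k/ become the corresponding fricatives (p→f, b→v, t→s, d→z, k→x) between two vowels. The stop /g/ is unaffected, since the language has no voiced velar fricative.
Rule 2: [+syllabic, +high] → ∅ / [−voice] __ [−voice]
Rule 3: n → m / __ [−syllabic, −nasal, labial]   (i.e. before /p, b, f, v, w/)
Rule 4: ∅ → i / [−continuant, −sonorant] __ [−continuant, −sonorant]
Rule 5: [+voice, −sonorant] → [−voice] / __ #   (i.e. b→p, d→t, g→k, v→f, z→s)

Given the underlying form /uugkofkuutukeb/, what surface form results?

uugikofkuusxep

Rule 1 (intervocalic spirantization): /t/ is a stop between vowels /u/ and /u/, so it spirantizes to the fricative [s]. /k/ is a stop between vowels /u/ and /e/, so it spirantizes to the fricative [x]. /uugkofkuutukeb/ → uugkofkuusuxeb.
Rule 2 (high vowel syncope): /u/ is a high vowel flanked by voiceless consonants /s/ and /x/, so it deletes. /uugkofkuusuxeb/ → uugkofkuusxeb.
Rule 3 (nasal place assimilation): no segment meets the environment; /uugkofkuusxeb/ is unchanged.
Rule 4 (stop-cluster i-epenthesis): /g/ and /k/ form a stop–stop cluster, so [i] is inserted between them. /uugkofkuusxeb/ → uugikofkuusxeb.
Rule 5 (final devoicing): /b/ is a voiced obstruent in word-final position, so it devoices to [p]. /uugikofkuusxeb/ → uugikofkuusxep.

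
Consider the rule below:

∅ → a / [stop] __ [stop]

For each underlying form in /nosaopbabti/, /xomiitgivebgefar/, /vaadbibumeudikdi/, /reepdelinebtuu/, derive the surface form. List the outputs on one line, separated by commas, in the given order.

/nosaopbabti/: /p/ and /b/ form a stop–stop cluster, so [a] is inserted between them. /b/ and /t/ form a stop–stop cluster, so [a] is inserted between them. → [nosaopababati].
/xomiitgivebgefar/: /t/ and /g/ form a stop–stop cluster, so [a] is inserted between them. /b/ and /g/ form a stop–stop cluster, so [a] is inserted between them. → [xomiitagivebagefar].
/vaadbibumeudikdi/: /d/ and /b/ form a stop–stop cluster, so [a] is inserted between them. /k/ and /d/ form a stop–stop cluster, so [a] is inserted between them. → [vaadabibumeudikadi].
/reepdelinebtuu/: /p/ and /d/ form a stop–stop cluster, so [a] is inserted between them. /b/ and /t/ form a stop–stop cluster, so [a] is inserted between them. → [reepadelinebatuu].

nosaopababati, xomiitagivebagefar, vaadabibumeudikadi, reepadelinebatuu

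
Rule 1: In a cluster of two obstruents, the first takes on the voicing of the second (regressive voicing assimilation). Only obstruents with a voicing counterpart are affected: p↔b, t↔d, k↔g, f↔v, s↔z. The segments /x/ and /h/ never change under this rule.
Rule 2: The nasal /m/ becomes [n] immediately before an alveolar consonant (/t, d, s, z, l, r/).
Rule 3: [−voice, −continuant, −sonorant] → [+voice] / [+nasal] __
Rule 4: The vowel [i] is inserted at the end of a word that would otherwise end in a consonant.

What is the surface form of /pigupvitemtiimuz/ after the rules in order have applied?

Rule 1 (regressive voicing assimilation): /p/ precedes the voiced obstruent /v/, so it voices to [b] by assimilation. /pigupvitemtiimuz/ → pigubvitemtiimuz.
Rule 2 (nasal place assimilation): /m/ precedes the alveolar consonant /t/, so it assimilates in place to [n]. /pigubvitemtiimuz/ → pigubvitentiimuz.
Rule 3 (post-nasal voicing): /t/ is a voiceless stop immediately after the nasal /n/, so it voices to [d]. /pigubvitentiimuz/ → pigubvitendiimuz.
Rule 4 (final i-epenthesis): the form ends in the consonant /z/, so [i] is inserted word-finally. /pigubvitendiimuz/ → pigubvitendiimuzi.

pigubvitendiimuzi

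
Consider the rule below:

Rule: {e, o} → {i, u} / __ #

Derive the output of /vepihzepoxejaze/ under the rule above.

/e/ is a mid vowel in word-final position, so it raises to [i].
The other instances of /e/, /o/ do not occur in the required environment and remain unchanged.
Surface form: [vepihzepoxejazi].

vepihzepoxejazi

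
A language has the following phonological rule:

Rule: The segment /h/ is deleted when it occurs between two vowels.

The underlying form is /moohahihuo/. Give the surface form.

mooaiuo

/h/ occurs between vowels /o/ and /a/, so it deletes.
/h/ occurs between vowels /a/ and /i/, so it deletes.
/h/ occurs between vowels /i/ and /u/, so it deletes.
Surface form: [mooaiuo].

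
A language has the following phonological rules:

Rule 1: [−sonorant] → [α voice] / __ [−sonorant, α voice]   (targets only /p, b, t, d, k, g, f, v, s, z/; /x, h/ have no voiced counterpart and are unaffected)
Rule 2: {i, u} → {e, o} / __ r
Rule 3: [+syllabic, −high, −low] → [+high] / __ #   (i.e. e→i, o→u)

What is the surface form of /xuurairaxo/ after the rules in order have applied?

Rule 1 (regressive voicing assimilation): no segment meets the environment; /xuurairaxo/ is unchanged.
Rule 2 (pre-rhotic lowering): /u/ is a high vowel immediately before /r/, so it lowers to [o]. /i/ is a high vowel immediately before /r/, so it lowers to [e]. /xuurairaxo/ → xuoraeraxo.
Rule 3 (final vowel raising): /o/ is a mid vowel in word-final position, so it raises to [u]. /xuoraeraxo/ → xuoraeraxu.

xuoraeraxu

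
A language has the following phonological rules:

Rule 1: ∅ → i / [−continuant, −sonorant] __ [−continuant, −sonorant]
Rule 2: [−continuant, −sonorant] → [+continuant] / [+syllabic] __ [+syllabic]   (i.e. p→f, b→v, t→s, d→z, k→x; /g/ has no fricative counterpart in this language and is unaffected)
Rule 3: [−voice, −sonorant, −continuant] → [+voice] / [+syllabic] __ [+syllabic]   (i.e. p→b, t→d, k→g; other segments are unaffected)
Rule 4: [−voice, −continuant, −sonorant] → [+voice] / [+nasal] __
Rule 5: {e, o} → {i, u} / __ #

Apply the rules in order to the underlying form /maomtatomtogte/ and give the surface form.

maomdasomdogisi

Rule 1 (stop-cluster i-epenthesis): /g/ and /t/ form a stop–stop cluster, so [i] is inserted between them. /maomtatomtogte/ → maomtatomtogite.
Rule 2 (intervocalic spirantization): /t/ is a stop between vowels /a/ and /o/, so it spirantizes to the fricative [s]. /t/ is a stop between vowels /i/ and /e/, so it spirantizes to the fricative [s]. /maomtatomtogite/ → maomtasomtogise.
Rule 3 (intervocalic voicing): no segment meets the environment; /maomtasomtogise/ is unchanged.
Rule 4 (post-nasal voicing): /t/ is a voiceless stop immediately after the nasal /m/, so it voices to [d]. /t/ is a voiceless stop immediately after the nasal /m/, so it voices to [d]. /maomtasomtogise/ → maomdasomdogise.
Rule 5 (final vowel raising): /e/ is a mid vowel in word-final position, so it raises to [i]. /maomdasomdogise/ → maomdasomdogisi.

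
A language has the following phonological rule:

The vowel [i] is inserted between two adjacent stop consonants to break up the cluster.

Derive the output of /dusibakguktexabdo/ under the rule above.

dusibakigukitexabido

/k/ and /g/ form a stop–stop cluster, so [i] is inserted between them.
/k/ and /t/ form a stop–stop cluster, so [i] is inserted between them.
/b/ and /d/ form a stop–stop cluster, so [i] is inserted between them.
Surface form: [dusibakigukitexabido].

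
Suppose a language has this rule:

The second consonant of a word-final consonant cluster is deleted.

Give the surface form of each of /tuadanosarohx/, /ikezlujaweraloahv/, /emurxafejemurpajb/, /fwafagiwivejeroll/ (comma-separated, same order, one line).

/tuadanosarohx/: /x/ is the second consonant of a word-final cluster /hx/, so it deletes. → [tuadanosaroh].
/ikezlujaweraloahv/: /v/ is the second consonant of a word-final cluster /hv/, so it deletes. → [ikezlujaweraloah].
/emurxafejemurpajb/: /b/ is the second consonant of a word-final cluster /jb/, so it deletes. → [emurxafejemurpaj].
/fwafagiwivejeroll/: /l/ is the second consonant of a word-final cluster /ll/, so it deletes. → [fwafagiwivejerol].

tuadanosaroh, ikezlujaweraloah, emurxafejemurpaj, fwafagiwivejerol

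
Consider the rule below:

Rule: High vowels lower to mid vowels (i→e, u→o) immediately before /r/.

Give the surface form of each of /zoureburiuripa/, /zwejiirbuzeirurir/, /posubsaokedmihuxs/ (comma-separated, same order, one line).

/zoureburiuripa/: /u/ is a high vowel immediately before /r/, so it lowers to [o]. /u/ is a high vowel immediately before /r/, so it lowers to [o]. /u/ is a high vowel immediately before /r/, so it lowers to [o]. → [zooreborioripa].
/zwejiirbuzeirurir/: /i/ is a high vowel immediately before /r/, so it lowers to [e]. /i/ is a high vowel immediately before /r/, so it lowers to [e]. /u/ is a high vowel immediately before /r/, so it lowers to [o]. /i/ is a high vowel immediately before /r/, so it lowers to [e]. → [zwejierbuzeerorer].
/posubsaokedmihuxs/: the rule's environment is not met; surfaces unchanged as [posubsaokedmihuxs].

zooreborioripa, zwejierbuzeerorer, posubsaokedmihuxs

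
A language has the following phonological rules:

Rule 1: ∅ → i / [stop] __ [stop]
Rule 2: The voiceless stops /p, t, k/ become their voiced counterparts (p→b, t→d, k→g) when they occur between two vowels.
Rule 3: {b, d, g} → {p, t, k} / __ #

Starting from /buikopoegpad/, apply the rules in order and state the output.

Rule 1 (stop-cluster i-epenthesis): /g/ and /p/ form a stop–stop cluster, so [i] is inserted between them. /buikopoegpad/ → buikopoegipad.
Rule 2 (intervocalic voicing): /k/ is a voiceless stop between vowels /i/ and /o/, so it voices to [g]. /p/ is a voiceless stop between vowels /o/ and /o/, so it voices to [b]. /p/ is a voiceless stop between vowels /i/ and /a/, so it voices to [b]. /buikopoegipad/ → buigoboegibad.
Rule 3 (final devoicing): /d/ is a voiced stop in word-final position, so it devoices to [t]. /buigoboegibad/ → buigoboegibat.

buigoboegibat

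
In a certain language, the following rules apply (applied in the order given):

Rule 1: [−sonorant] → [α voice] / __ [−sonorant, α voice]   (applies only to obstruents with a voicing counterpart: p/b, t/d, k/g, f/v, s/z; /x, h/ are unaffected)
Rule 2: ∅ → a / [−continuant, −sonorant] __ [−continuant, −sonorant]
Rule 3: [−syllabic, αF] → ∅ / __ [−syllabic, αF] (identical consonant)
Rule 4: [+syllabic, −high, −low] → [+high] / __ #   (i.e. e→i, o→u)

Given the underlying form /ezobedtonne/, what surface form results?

ezobetatoni

Rule 1 (regressive voicing assimilation): /d/ precedes the voiceless obstruent /t/, so it devoices to [t] by assimilation. /ezobedtonne/ → ezobettonne.
Rule 2 (stop-cluster a-epenthesis): /t/ and /t/ form a stop–stop cluster, so [a] is inserted between them. /ezobettonne/ → ezobetatonne.
Rule 3 (degemination): /nn/ is a geminate; the first /n/ deletes. /ezobetatonne/ → ezobetatone.
Rule 4 (final vowel raising): /e/ is a mid vowel in word-final position, so it raises to [i]. /ezobetatone/ → ezobetatoni.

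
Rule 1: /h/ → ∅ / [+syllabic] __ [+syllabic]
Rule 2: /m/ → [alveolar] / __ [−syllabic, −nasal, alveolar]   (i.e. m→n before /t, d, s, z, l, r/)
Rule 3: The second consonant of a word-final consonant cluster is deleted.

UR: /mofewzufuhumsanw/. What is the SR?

mofewzufuunsan

Rule 1 (intervocalic h-deletion): /h/ occurs between vowels /u/ and /u/, so it deletes. /mofewzufuhumsanw/ → mofewzufuumsanw.
Rule 2 (nasal place assimilation): /m/ precedes the alveolar consonant /s/, so it assimilates in place to [n]. /mofewzufuumsanw/ → mofewzufuunsanw.
Rule 3 (final cluster simplification): /w/ is the second consonant of a word-final cluster /nw/, so it deletes. /mofewzufuunsanw/ → mofewzufuunsan.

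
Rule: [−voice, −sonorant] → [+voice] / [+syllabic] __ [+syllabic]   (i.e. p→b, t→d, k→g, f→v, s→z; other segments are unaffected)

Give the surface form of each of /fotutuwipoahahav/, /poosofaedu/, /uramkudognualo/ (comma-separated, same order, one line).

foduduwiboahahav, poozovaedu, uramkudognualo

/fotutuwipoahahav/: /t/ is a voiceless obstruent between vowels /o/ and /u/, so it voices to [d]. /t/ is a voiceless obstruent between vowels /u/ and /u/, so it voices to [d]. /p/ is a voiceless obstruent between vowels /i/ and /o/, so it voices to [b]. → [foduduwiboahahav].
/poosofaedu/: /s/ is a voiceless obstruent between vowels /o/ and /o/, so it voices to [z]. /f/ is a voiceless obstruent between vowels /o/ and /a/, so it voices to [v]. → [poozovaedu].
/uramkudognualo/: the rule's environment is not met; surfaces unchanged as [uramkudognualo].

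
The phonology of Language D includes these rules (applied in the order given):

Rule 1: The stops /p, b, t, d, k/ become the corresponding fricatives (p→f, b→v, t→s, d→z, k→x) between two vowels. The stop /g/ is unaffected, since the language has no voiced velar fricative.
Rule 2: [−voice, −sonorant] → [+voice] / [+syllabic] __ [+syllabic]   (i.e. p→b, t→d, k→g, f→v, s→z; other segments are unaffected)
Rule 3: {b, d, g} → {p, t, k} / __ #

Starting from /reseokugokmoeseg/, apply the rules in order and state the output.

Rule 1 (intervocalic spirantization): /k/ is a stop between vowels /o/ and /u/, so it spirantizes to the fricative [x]. /reseokugokmoeseg/ → reseoxugokmoeseg.
Rule 2 (intervocalic voicing): /s/ is a voiceless obstruent between vowels /e/ and /e/, so it voices to [z]. /s/ is a voiceless obstruent between vowels /e/ and /e/, so it voices to [z]. /reseoxugokmoeseg/ → rezeoxugokmoezeg.
Rule 3 (final devoicing): /g/ is a voiced stop in word-final position, so it devoices to [k]. /rezeoxugokmoezeg/ → rezeoxugokmoezek.

rezeoxugokmoezek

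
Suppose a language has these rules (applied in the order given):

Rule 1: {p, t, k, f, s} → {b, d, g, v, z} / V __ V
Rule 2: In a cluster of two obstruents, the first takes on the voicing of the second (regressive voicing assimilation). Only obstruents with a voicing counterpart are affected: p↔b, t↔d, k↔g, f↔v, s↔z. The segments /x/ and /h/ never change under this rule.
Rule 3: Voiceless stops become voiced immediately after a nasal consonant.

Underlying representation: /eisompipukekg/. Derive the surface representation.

Rule 1 (intervocalic voicing): /s/ is a voiceless obstruent between vowels /i/ and /o/, so it voices to [z]. /p/ is a voiceless obstruent between vowels /i/ and /u/, so it voices to [b]. /k/ is a voiceless obstruent between vowels /u/ and /e/, so it voices to [g]. /eisompipukekg/ → eizompibugekg.
Rule 2 (regressive voicing assimilation): /k/ precedes the voiced obstruent /g/, so it voices to [g] by assimilation. /eizompibugekg/ → eizompibugegg.
Rule 3 (post-nasal voicing): /p/ is a voiceless stop immediately after the nasal /m/, so it voices to [b]. /eizompibugegg/ → eizombibugegg.

eizombibugegg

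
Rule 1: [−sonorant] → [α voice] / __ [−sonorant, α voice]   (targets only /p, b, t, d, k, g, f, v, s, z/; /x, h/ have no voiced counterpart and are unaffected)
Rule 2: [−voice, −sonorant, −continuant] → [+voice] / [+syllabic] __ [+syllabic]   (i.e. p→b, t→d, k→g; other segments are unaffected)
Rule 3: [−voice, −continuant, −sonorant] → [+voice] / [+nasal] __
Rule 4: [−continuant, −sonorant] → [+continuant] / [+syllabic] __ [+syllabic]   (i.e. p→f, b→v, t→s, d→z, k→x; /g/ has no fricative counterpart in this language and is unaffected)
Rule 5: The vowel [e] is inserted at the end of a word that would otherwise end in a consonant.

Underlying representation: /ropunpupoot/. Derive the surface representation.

rovunbuvoote

Rule 1 (regressive voicing assimilation): no segment meets the environment; /ropunpupoot/ is unchanged.
Rule 2 (intervocalic voicing): /p/ is a voiceless stop between vowels /o/ and /u/, so it voices to [b]. /p/ is a voiceless stop between vowels /u/ and /o/, so it voices to [b]. /ropunpupoot/ → robunpuboot.
Rule 3 (post-nasal voicing): /p/ is a voiceless stop immediately after the nasal /n/, so it voices to [b]. /robunpuboot/ → robunbuboot.
Rule 4 (intervocalic spirantization): /b/ is a stop between vowels /o/ and /u/, so it spirantizes to the fricative [v]. /b/ is a stop between vowels /u/ and /o/, so it spirantizes to the fricative [v]. /robunbuboot/ → rovunbuvoot.
Rule 5 (final e-epenthesis): the form ends in the consonant /t/, so [e] is inserted word-finally. /rovunbuvoot/ → rovunbuvoote.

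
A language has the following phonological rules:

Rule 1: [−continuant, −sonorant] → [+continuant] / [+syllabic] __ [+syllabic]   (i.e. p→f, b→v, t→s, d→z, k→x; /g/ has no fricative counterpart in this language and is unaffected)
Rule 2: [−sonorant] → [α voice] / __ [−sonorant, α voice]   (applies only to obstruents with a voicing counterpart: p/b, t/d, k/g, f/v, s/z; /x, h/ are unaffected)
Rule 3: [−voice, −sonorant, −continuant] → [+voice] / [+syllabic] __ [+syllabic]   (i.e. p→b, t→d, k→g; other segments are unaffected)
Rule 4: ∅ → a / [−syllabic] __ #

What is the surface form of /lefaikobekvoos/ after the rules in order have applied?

Rule 1 (intervocalic spirantization): /k/ is a stop between vowels /i/ and /o/, so it spirantizes to the fricative [x]. /b/ is a stop between vowels /o/ and /e/, so it spirantizes to the fricative [v]. /lefaikobekvoos/ → lefaixovekvoos.
Rule 2 (regressive voicing assimilation): /k/ precedes the voiced obstruent /v/, so it voices to [g] by assimilation. /lefaixovekvoos/ → lefaixovegvoos.
Rule 3 (intervocalic voicing): no segment meets the environment; /lefaixovegvoos/ is unchanged.
Rule 4 (final a-epenthesis): the form ends in the consonant /s/, so [a] is inserted word-finally. /lefaixovegvoos/ → lefaixovegvoosa.

lefaixovegvoosa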